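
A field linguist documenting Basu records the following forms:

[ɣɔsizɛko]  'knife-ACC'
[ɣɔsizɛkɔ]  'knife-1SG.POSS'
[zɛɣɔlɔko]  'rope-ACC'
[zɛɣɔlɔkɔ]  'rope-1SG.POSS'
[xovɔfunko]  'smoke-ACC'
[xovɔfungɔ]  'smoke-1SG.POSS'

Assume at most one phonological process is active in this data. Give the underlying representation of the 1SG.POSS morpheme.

The 1SG.POSS suffix surfaces as [-gɔ] and [-kɔ], depending on the final segment of the stem.
By contrast the ACC suffix keeps its initial [k] throughout — that segment must be underlying.
The 1SG.POSS suffix is therefore /-gɔ/ underlyingly, with post-vocalic devoicing: voiced stops become voiceless after a vowel.

/-gɔ/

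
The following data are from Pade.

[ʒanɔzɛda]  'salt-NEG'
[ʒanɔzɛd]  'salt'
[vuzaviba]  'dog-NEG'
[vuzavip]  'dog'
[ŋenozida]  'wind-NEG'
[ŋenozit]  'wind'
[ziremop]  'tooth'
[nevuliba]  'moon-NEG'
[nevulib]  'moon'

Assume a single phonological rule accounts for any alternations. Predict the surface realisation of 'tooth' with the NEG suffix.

[ziremoba]

The root 'dog' surfaces as [vuzaviba] and [vuzavip], with a stem-final [b] ~ [p] alternation.
Compare 'moon', with invariant [b] in [nevuliba] and [nevulib]: an analysis with underlying /b/ and a rule producing [p] in isolation would wrongly predict alternation here too.
The underlying segment must be /p/; voiceless stops become voiced between vowels, yielding [b] there.
From [ziremop] the stem 'tooth' is /ziremop/; between vowels this yields [ziremoba].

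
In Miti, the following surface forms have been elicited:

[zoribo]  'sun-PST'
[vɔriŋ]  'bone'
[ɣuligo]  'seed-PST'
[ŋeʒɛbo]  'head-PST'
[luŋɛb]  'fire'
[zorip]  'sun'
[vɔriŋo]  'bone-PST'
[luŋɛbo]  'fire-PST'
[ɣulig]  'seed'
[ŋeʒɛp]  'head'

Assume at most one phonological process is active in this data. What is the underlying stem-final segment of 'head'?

The stem for 'head' ends in [p] in [ŋeʒɛp] but [b] in [ŋeʒɛbo].
The stem 'fire' ([luŋɛb], [luŋɛbo]) shows [b] unchanged in both environments, so [b] cannot be basic with [p] derived in isolation.
The underlying segment must be /p/; voiceless stops become voiced between vowels, yielding [b] there.

/p/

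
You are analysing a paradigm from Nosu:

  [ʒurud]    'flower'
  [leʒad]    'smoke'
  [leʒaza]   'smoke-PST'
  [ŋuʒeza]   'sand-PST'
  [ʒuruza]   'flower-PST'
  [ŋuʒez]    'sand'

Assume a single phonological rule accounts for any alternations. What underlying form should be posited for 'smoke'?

The stem for 'smoke' ends in [z] in [leʒaza] but [d] in [leʒad].
Compare 'sand', with invariant [z] in [ŋuʒeza] and [ŋuʒez]: an analysis with underlying /z/ and a rule producing [d] in isolation would wrongly predict alternation here too.
So /d/ is underlying, and a rule of intervocalic spirantization — voiced stops become fricatives between vowels — gives [z].
The underlying form of 'smoke' is therefore /leʒad/.

/leʒad/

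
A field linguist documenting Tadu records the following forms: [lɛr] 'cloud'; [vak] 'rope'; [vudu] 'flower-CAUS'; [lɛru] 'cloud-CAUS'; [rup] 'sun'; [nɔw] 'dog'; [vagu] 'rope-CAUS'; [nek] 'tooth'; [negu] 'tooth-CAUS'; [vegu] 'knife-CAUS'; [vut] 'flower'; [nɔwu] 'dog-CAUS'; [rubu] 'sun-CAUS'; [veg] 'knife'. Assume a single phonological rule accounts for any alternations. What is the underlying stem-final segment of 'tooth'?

/k/

The root 'tooth' surfaces as [negu] and [nek], with a stem-final [g] ~ [k] alternation.
Compare 'knife', with invariant [g] in [vegu] and [veg]: an analysis with underlying /g/ and a rule producing [k] in isolation would wrongly predict alternation here too.
So /k/ is underlying, and a rule of intervocalic voicing — voiceless stops become voiced between vowels — gives [g].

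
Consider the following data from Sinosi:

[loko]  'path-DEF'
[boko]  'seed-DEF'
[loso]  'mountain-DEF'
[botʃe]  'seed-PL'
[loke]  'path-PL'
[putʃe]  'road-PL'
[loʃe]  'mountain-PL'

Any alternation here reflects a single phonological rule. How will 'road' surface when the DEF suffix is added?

In [boko] and [botʃe] the final segment of 'seed' alternates: [k] ~ [tʃ].
But 'path' keeps [k] in both environments ([loko], [loke]), so there is no rule changing /k/ to [tʃ] before the PL suffix.
The alternation reflects depalatalization: palato-alveolar /tʃ/ and /ʃ/ become [k] and [s] when no front vowel follows. /tʃ/ is underlying.
The one attested form of 'road', [putʃe], shows underlying /putʃ/. Applying the same rule when no front vowel follows gives [puko].

[puko]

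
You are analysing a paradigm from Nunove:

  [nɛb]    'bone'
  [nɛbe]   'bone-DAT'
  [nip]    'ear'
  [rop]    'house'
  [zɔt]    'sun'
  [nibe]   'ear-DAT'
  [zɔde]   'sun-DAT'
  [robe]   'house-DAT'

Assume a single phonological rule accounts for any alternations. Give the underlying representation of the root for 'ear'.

The stem for 'ear' ends in [p] in [nip] but [b] in [nibe].
The stem 'bone' ([nɛb], [nɛbe]) shows [b] unchanged in both environments, so [b] cannot be basic with [p] derived in isolation.
So /p/ is underlying, and a rule of intervocalic voicing — voiceless stops become voiced between vowels — gives [b].
So 'ear' = /nip/.

/nip/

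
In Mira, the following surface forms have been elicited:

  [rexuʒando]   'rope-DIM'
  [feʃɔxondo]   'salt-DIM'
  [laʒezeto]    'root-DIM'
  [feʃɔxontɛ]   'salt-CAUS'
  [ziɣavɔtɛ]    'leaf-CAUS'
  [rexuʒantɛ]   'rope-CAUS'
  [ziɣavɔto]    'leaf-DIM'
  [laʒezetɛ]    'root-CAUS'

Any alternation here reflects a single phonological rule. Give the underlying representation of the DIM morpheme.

The DIM morpheme has two allomorphs, [-do] and [-to].
By contrast the CAUS suffix keeps its initial [t] throughout — that segment must be underlying.
So the underlying form is /-do/, and voiced stops become voiceless after a vowel.

/-do/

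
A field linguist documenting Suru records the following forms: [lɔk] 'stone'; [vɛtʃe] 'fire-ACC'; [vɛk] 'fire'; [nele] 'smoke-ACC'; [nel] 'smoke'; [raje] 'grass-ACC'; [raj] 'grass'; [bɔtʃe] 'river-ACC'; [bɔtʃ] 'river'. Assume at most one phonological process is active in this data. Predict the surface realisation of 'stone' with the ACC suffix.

[lɔtʃe]

The stem for 'fire' ends in [tʃ] in [vɛtʃe] but [k] in [vɛk].
Compare 'river', with invariant [tʃ] in [bɔtʃe] and [bɔtʃ]: an analysis with underlying /tʃ/ and a rule producing [k] in isolation would wrongly predict alternation here too.
The underlying segment must be /k/; /k/ becomes palato-alveolar [tʃ] before a front vowel, yielding [tʃ] there.
From [lɔk] the stem 'stone' is /lɔk/; before a front vowel this yields [lɔtʃe].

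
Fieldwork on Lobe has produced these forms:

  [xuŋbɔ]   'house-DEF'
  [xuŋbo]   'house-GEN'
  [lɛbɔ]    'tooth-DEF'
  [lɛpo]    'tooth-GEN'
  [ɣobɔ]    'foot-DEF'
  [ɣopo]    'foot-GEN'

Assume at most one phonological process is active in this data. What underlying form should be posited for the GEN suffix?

The GEN suffix surfaces as [-bo] and [-po], depending on the final segment of the stem.
The DEF suffix, which begins with [b], is invariant after every stem; so [b] is not altered by any rule here.
So the underlying form is /-po/, and voiceless stops become voiced after a nasal.

/-po/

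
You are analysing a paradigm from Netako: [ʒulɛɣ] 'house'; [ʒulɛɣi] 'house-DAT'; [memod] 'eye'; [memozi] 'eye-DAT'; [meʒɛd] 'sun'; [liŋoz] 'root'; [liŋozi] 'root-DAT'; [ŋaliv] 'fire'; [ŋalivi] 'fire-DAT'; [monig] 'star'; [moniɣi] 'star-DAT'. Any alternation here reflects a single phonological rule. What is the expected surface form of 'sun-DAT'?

The root 'eye' surfaces as [memod] and [memozi], with a stem-final [d] ~ [z] alternation.
The stem 'root' ([liŋoz], [liŋozi]) shows [z] unchanged in both environments, so [z] cannot be basic with [d] derived in isolation.
The alternation reflects intervocalic spirantization: voiced stops become fricatives between vowels. /d/ is underlying.
From [meʒɛd] the stem 'sun' is /meʒɛd/; between vowels this yields [meʒɛzi].

[meʒɛzi]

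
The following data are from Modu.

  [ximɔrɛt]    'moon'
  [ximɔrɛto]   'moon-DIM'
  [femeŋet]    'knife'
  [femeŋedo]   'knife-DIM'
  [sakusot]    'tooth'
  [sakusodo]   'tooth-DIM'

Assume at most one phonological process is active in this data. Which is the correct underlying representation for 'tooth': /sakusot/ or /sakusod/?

The root 'tooth' surfaces as [sakusot] and [sakusodo], with a stem-final [t] ~ [d] alternation.
If /t/ were underlying and a rule turned it into [d] before the DIM suffix, 'moon' would also alternate; but it has [t] in both [ximɔrɛt] and [ximɔrɛto].
So /d/ is underlying, and a rule of word-final obstruent devoicing — voiced obstruents become voiceless word-finally — gives [t].

/sakusod/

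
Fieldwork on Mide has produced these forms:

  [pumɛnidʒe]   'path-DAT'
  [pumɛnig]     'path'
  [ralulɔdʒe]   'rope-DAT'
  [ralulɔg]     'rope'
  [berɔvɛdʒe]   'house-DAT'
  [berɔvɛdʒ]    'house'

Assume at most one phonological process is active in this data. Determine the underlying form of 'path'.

/pumɛnig/

'path' shows [dʒ] ~ [g] at the end of the stem ([pumɛnidʒe] vs [pumɛnig]).
If /dʒ/ were underlying and a rule turned it into [g] in isolation, 'house' would also alternate; but it has [dʒ] in both [berɔvɛdʒe] and [berɔvɛdʒ].
The alternation reflects palatalization before a front vowel: /g/ becomes palato-alveolar [dʒ] before a front vowel. /g/ is underlying.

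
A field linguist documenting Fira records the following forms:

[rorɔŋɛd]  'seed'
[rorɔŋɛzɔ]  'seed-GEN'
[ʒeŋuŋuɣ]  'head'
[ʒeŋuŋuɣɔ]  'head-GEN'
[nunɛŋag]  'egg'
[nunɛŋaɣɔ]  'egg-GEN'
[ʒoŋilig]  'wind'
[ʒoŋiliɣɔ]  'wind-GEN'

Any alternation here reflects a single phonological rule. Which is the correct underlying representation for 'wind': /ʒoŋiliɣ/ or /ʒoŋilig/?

/ʒoŋilig/

'wind' shows [g] ~ [ɣ] at the end of the stem ([ʒoŋilig] vs [ʒoŋiliɣɔ]).
But 'head' keeps [ɣ] in both environments ([ʒeŋuŋuɣ], [ʒeŋuŋuɣɔ]), so there is no rule changing /ɣ/ to [g] in isolation.
The alternation reflects intervocalic spirantization: voiced stops become fricatives between vowels. /g/ is underlying.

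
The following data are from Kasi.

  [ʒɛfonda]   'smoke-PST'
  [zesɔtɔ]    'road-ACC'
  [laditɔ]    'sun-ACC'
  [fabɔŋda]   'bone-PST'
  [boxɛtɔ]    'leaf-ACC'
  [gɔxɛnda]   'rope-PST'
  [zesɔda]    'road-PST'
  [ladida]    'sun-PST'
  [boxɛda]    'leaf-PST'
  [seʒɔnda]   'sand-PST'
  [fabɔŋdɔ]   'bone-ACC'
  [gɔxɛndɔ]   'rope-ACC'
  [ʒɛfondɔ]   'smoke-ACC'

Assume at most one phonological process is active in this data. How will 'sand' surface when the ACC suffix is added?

[seʒɔndɔ]

The ACC suffix surfaces as [-dɔ] and [-tɔ], depending on the final segment of the stem.
By contrast the PST suffix keeps its initial [d] throughout — that segment must be underlying.
So the underlying form is /-tɔ/, and voiceless stops become voiced after a nasal.
After 'sand', which ends in a nasal, the suffix surfaces as [-dɔ], giving [seʒɔndɔ].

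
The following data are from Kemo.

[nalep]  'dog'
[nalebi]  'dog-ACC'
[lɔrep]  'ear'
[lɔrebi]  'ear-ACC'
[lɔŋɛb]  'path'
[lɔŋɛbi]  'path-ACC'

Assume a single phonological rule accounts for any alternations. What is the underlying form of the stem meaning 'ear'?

/lɔrep/

'ear' shows [p] ~ [b] at the end of the stem ([lɔrep] vs [lɔrebi]).
But 'path' keeps [b] in both environments ([lɔŋɛb], [lɔŋɛbi]), so there is no rule changing /b/ to [p] in isolation.
The underlying segment must be /p/; voiceless stops become voiced between vowels, yielding [b] there.
Hence 'ear' is /lɔrep/ underlyingly.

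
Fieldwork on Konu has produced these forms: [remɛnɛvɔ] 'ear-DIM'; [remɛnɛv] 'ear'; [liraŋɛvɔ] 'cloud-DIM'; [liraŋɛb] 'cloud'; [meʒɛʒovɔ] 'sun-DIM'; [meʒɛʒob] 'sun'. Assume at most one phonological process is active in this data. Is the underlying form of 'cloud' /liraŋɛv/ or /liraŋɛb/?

/liraŋɛb/

'cloud' shows [v] ~ [b] at the end of the stem ([liraŋɛvɔ] vs [liraŋɛb]).
Compare 'ear', with invariant [v] in [remɛnɛvɔ] and [remɛnɛv]: an analysis with underlying /v/ and a rule producing [b] in isolation would wrongly predict alternation here too.
So /b/ is underlying, and a rule of intervocalic spirantization — voiced stops become fricatives between vowels — gives [v].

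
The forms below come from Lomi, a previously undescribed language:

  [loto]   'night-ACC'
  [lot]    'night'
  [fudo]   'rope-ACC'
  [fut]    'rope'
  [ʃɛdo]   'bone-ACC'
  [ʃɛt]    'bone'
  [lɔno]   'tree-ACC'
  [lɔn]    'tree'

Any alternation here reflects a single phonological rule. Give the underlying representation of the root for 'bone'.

'bone' shows [d] ~ [t] at the end of the stem ([ʃɛdo] vs [ʃɛt]).
Compare 'night', with invariant [t] in [loto] and [lot]: an analysis with underlying /t/ and a rule producing [d] before the ACC suffix would wrongly predict alternation here too.
So /d/ is underlying, and a rule of word-final obstruent devoicing — voiced obstruents become voiceless word-finally — gives [t].

/ʃɛd/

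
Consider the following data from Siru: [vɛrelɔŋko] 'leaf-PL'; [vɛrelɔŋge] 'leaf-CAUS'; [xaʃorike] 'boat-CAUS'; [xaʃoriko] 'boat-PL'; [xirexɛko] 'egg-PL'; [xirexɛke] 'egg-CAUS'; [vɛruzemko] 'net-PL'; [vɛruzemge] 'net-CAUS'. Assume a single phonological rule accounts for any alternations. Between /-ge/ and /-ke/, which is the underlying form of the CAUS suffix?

The CAUS morpheme has two allomorphs, [-ge] and [-ke].
By contrast the PL suffix keeps its initial [k] throughout — that segment must be underlying.
So the underlying form is /-ge/, and voiced stops become voiceless after a vowel.

/-ge/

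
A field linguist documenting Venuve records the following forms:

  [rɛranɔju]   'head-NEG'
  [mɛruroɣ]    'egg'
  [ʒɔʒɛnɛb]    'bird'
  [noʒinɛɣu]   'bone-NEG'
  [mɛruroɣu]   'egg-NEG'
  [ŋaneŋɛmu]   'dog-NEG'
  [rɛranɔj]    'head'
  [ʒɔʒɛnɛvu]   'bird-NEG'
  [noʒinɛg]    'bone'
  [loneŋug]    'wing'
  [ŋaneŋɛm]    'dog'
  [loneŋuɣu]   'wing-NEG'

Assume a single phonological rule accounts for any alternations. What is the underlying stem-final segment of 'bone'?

'bone' shows [g] ~ [ɣ] at the end of the stem ([noʒinɛg] vs [noʒinɛɣu]).
But 'egg' keeps [ɣ] in both environments ([mɛruroɣ], [mɛruroɣu]), so there is no rule changing /ɣ/ to [g] in isolation.
The underlying segment must be /g/; voiced stops become fricatives between vowels, yielding [ɣ] there.

/g/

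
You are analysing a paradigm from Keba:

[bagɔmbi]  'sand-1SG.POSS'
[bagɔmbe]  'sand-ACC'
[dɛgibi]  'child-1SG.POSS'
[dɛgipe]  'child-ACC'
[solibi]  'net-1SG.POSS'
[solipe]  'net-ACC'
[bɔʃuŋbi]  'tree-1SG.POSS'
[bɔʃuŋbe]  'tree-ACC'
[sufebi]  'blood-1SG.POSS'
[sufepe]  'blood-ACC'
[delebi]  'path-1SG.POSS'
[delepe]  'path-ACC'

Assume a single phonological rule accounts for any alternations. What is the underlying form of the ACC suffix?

/-pe/

The ACC suffix surfaces as [-be] and [-pe], depending on the final segment of the stem.
The 1SG.POSS suffix, which begins with [b], is invariant after every stem; so [b] is not altered by any rule here.
The ACC suffix is therefore /-pe/ underlyingly, with post-nasal voicing: voiceless stops become voiced after a nasal.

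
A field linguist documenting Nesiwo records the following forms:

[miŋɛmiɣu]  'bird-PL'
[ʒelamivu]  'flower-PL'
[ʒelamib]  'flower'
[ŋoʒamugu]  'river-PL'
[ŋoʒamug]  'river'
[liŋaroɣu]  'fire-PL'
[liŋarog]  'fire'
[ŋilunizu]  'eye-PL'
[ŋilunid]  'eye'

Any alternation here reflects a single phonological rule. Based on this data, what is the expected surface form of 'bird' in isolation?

'fire' shows [ɣ] ~ [g] at the end of the stem ([liŋaroɣu] vs [liŋarog]).
But 'river' keeps [g] in both environments ([ŋoʒamugu], [ŋoʒamug]), so there is no rule changing /g/ to [ɣ] before the PL suffix.
The alternation reflects word-final hardening: voiced fricatives become stops word-finally. /ɣ/ is underlying.
From [miŋɛmiɣu] the stem 'bird' is /miŋɛmiɣ/; word-finally this yields [miŋɛmig].

[miŋɛmig]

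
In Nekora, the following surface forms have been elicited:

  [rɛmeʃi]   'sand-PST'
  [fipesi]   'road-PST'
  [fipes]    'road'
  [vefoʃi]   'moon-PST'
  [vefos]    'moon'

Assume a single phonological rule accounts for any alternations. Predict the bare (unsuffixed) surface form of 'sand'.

'moon' shows [ʃ] ~ [s] at the end of the stem ([vefoʃi] vs [vefos]).
But 'road' keeps [s] in both environments ([fipesi], [fipes]), so there is no rule changing /s/ to [ʃ] before the PST suffix.
The underlying segment must be /ʃ/; palato-alveolar /ʃ/ becomes [s] when no front vowel follows, yielding [s] there.
From [rɛmeʃi] the stem 'sand' is /rɛmeʃ/; when no front vowel follows this yields [rɛmes].

[rɛmes]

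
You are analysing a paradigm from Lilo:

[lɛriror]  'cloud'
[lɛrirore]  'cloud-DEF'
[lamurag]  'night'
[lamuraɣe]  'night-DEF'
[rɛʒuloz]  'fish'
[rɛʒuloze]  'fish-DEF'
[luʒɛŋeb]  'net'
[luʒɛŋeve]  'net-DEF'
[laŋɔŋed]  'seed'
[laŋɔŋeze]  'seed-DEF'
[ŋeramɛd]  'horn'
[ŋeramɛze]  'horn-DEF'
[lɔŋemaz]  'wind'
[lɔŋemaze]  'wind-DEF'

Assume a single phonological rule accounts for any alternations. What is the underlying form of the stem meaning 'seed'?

/laŋɔŋed/

The stem for 'seed' ends in [d] in [laŋɔŋed] but [z] in [laŋɔŋeze].
But 'fish' keeps [z] in both environments ([rɛʒuloz], [rɛʒuloze]), so there is no rule changing /z/ to [d] in isolation.
The underlying segment must be /d/; voiced stops become fricatives between vowels, yielding [z] there.
The underlying form of 'seed' is therefore /laŋɔŋed/.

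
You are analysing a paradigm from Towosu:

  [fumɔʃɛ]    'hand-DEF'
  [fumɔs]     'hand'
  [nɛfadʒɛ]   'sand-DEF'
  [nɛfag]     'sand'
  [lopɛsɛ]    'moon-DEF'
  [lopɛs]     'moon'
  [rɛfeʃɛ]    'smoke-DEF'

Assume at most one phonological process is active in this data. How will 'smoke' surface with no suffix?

In [fumɔʃɛ] and [fumɔs] the final segment of 'hand' alternates: [ʃ] ~ [s].
If /s/ were underlying and a rule turned it into [ʃ] before the DEF suffix, 'moon' would also alternate; but it has [s] in both [lopɛsɛ] and [lopɛs].
The underlying segment must be /ʃ/; palato-alveolar /dʒ/ and /ʃ/ become [g] and [s] when no front vowel follows, yielding [s] there.
From [rɛfeʃɛ] the stem 'smoke' is /rɛfeʃ/; when no front vowel follows this yields [rɛfes].

[rɛfes]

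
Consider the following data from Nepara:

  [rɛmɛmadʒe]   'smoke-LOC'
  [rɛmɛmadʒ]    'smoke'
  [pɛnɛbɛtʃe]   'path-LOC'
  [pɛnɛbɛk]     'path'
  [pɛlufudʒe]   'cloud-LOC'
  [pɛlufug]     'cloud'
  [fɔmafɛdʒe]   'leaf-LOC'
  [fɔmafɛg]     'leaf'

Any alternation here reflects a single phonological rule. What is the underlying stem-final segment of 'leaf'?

/g/

The root 'leaf' surfaces as [fɔmafɛdʒe] and [fɔmafɛg], with a stem-final [dʒ] ~ [g] alternation.
Compare 'smoke', with invariant [dʒ] in [rɛmɛmadʒe] and [rɛmɛmadʒ]: an analysis with underlying /dʒ/ and a rule producing [g] in isolation would wrongly predict alternation here too.
The underlying segment must be /g/; /k/ and /g/ become palato-alveolar [tʃ] and [dʒ] before a front vowel, yielding [dʒ] there.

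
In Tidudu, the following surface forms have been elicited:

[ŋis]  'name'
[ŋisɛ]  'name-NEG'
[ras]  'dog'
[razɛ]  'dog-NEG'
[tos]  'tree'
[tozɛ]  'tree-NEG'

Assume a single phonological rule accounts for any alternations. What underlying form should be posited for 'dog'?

In [ras] and [razɛ] the final segment of 'dog' alternates: [s] ~ [z].
Compare 'name', with invariant [s] in [ŋis] and [ŋisɛ]: an analysis with underlying /s/ and a rule producing [z] before the NEG suffix would wrongly predict alternation here too.
The alternation reflects word-final obstruent devoicing: voiced obstruents become voiceless word-finally. /z/ is underlying.
The underlying form of 'dog' is therefore /raz/.

/raz/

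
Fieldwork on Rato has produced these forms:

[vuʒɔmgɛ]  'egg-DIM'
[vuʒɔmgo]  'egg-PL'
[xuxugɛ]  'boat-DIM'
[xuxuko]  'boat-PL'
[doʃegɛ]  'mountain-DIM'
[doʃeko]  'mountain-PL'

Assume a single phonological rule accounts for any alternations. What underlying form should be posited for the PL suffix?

The PL morpheme has two allomorphs, [-go] and [-ko].
By contrast the DIM suffix keeps its initial [g] throughout — that segment must be underlying.
So the underlying form is /-ko/, and voiceless stops become voiced after a nasal.

/-ko/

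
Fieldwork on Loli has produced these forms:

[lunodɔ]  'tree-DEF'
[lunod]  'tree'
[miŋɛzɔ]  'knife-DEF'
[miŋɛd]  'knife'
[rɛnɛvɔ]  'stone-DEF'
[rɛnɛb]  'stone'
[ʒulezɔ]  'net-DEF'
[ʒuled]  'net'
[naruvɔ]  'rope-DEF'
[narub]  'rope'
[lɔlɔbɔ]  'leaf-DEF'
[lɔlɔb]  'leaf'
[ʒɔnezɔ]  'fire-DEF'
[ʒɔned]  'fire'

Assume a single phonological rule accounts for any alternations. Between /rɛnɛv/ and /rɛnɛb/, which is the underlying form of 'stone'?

In [rɛnɛvɔ] and [rɛnɛb] the final segment of 'stone' alternates: [v] ~ [b].
The stem 'leaf' ([lɔlɔbɔ], [lɔlɔb]) shows [b] unchanged in both environments, so [b] cannot be basic with [v] derived before the DEF suffix.
So /v/ is underlying, and a rule of word-final hardening — voiced fricatives become stops word-finally — gives [b].

/rɛnɛv/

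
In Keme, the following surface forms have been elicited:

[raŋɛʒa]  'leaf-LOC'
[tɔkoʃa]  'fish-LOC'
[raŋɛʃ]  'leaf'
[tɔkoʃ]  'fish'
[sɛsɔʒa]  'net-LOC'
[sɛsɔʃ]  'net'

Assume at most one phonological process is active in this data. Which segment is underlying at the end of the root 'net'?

/ʒ/

In [sɛsɔʃ] and [sɛsɔʒa] the final segment of 'net' alternates: [ʃ] ~ [ʒ].
The stem 'fish' ([tɔkoʃ], [tɔkoʃa]) shows [ʃ] unchanged in both environments, so [ʃ] cannot be basic with [ʒ] derived before the LOC suffix.
The underlying segment must be /ʒ/; voiced obstruents become voiceless word-finally, yielding [ʃ] there.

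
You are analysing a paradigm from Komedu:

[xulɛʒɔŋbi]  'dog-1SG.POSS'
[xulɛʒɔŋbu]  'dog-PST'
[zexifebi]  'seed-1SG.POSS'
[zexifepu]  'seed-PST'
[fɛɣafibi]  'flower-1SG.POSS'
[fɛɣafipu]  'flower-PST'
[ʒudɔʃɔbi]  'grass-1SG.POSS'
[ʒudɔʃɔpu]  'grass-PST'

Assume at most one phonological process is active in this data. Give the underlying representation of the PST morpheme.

The PST morpheme has two allomorphs, [-bu] and [-pu].
By contrast the 1SG.POSS suffix keeps its initial [b] throughout — that segment must be underlying.
So the underlying form is /-pu/, and voiceless stops become voiced after a nasal.

/-pu/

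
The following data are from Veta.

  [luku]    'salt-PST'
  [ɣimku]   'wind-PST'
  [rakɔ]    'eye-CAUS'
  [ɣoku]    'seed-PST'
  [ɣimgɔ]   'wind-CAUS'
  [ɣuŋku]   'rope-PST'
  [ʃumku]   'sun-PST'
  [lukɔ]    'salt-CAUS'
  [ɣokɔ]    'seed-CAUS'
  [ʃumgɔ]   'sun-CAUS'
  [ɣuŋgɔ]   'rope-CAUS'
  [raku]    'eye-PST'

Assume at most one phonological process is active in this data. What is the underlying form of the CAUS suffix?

The CAUS morpheme has two allomorphs, [-gɔ] and [-kɔ].
By contrast the PST suffix keeps its initial [k] throughout — that segment must be underlying.
So the underlying form is /-gɔ/, and voiced stops become voiceless after a vowel.

/-gɔ/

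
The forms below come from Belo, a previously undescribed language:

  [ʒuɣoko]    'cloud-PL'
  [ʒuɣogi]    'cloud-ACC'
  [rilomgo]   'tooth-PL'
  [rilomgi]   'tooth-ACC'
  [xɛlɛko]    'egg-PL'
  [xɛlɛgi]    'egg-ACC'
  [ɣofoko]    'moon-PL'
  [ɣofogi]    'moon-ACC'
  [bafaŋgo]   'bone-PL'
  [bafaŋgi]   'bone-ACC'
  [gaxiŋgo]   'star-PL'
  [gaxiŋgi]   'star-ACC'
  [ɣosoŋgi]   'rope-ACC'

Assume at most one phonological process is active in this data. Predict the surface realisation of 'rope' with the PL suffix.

The PL suffix surfaces as [-go] and [-ko], depending on the final segment of the stem.
The ACC suffix, which begins with [g], is invariant after every stem; so [g] is not altered by any rule here.
The PL suffix is therefore /-ko/ underlyingly, with post-nasal voicing: voiceless stops become voiced after a nasal.
After 'rope', which ends in a nasal, the suffix surfaces as [-go], giving [ɣosoŋgo].

[ɣosoŋgo]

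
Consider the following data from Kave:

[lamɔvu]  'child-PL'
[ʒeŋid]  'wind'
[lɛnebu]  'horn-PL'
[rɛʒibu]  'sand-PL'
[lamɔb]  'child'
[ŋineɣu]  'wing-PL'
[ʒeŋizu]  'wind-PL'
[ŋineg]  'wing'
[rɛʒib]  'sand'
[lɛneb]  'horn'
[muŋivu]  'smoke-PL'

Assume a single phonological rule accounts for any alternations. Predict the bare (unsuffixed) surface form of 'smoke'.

In [lamɔvu] and [lamɔb] the final segment of 'child' alternates: [v] ~ [b].
Compare 'horn', with invariant [b] in [lɛnebu] and [lɛneb]: an analysis with underlying /b/ and a rule producing [v] before the PL suffix would wrongly predict alternation here too.
Therefore /v/ is basic and [b] is derived by word-final hardening (voiced fricatives become stops word-finally).
The one attested form of 'smoke', [muŋivu], shows underlying /muŋiv/. Applying the same rule word-finally gives [muŋib].

[muŋib]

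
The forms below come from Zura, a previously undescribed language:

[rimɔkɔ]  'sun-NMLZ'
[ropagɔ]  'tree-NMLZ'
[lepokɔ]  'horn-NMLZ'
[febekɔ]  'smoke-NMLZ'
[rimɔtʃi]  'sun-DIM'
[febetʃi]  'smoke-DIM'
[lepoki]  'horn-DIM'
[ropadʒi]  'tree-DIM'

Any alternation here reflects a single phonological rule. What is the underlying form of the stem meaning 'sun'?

The root 'sun' surfaces as [rimɔkɔ] and [rimɔtʃi], with a stem-final [k] ~ [tʃ] alternation.
If /k/ were underlying and a rule turned it into [tʃ] before the DIM suffix, 'horn' would also alternate; but it has [k] in both [lepokɔ] and [lepoki].
The underlying segment must be /tʃ/; palato-alveolar /tʃ/ and /dʒ/ become [k] and [g] when no front vowel follows, yielding [k] there.
The underlying form of 'sun' is therefore /rimɔtʃ/.

/rimɔtʃ/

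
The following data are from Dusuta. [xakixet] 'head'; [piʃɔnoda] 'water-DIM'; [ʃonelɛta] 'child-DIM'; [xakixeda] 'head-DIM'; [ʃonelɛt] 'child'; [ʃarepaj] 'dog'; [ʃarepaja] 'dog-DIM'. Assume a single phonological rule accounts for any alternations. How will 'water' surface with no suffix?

The stem for 'head' ends in [d] in [xakixeda] but [t] in [xakixet].
The stem 'child' ([ʃonelɛta], [ʃonelɛt]) shows [t] unchanged in both environments, so [t] cannot be basic with [d] derived before the DIM suffix.
The underlying segment must be /d/; voiced obstruents become voiceless word-finally, yielding [t] there.
From [piʃɔnoda] the stem 'water' is /piʃɔnod/; word-finally this yields [piʃɔnot].

[piʃɔnot]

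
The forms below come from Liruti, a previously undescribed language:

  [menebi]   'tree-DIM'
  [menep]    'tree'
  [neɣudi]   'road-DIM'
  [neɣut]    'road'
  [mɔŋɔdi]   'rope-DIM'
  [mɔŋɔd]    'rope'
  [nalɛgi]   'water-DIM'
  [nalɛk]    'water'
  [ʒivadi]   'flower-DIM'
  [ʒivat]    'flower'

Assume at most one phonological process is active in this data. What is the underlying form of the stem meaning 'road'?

'road' shows [d] ~ [t] at the end of the stem ([neɣudi] vs [neɣut]).
Compare 'rope', with invariant [d] in [mɔŋɔdi] and [mɔŋɔd]: an analysis with underlying /d/ and a rule producing [t] in isolation would wrongly predict alternation here too.
Therefore /t/ is basic and [d] is derived by intervocalic voicing (voiceless stops become voiced between vowels).

/neɣut/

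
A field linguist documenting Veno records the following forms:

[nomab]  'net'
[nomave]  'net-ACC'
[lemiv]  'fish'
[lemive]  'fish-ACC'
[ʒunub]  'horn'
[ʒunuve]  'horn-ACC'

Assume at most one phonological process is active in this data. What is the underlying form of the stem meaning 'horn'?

/ʒunub/

'horn' shows [b] ~ [v] at the end of the stem ([ʒunub] vs [ʒunuve]).
If /v/ were underlying and a rule turned it into [b] in isolation, 'fish' would also alternate; but it has [v] in both [lemiv] and [lemive].
The alternation reflects intervocalic spirantization: voiced stops become fricatives between vowels. /b/ is underlying.
So 'horn' = /ʒunub/.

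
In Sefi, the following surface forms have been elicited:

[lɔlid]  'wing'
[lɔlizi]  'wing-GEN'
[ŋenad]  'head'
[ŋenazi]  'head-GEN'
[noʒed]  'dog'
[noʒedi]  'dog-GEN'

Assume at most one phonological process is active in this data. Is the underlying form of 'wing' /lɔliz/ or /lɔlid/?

The root 'wing' surfaces as [lɔlid] and [lɔlizi], with a stem-final [d] ~ [z] alternation.
The stem 'dog' ([noʒed], [noʒedi]) shows [d] unchanged in both environments, so [d] cannot be basic with [z] derived before the GEN suffix.
The alternation reflects word-final hardening: voiced fricatives become stops word-finally. /z/ is underlying.

/lɔliz/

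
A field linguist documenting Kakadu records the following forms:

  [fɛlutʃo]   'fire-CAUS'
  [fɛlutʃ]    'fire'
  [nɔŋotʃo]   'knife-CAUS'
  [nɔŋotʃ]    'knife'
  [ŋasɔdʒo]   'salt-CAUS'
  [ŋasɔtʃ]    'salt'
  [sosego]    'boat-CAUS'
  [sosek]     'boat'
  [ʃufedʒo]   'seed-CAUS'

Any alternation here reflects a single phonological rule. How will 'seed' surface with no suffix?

The stem for 'salt' ends in [dʒ] in [ŋasɔdʒo] but [tʃ] in [ŋasɔtʃ].
If /tʃ/ were underlying and a rule turned it into [dʒ] before the CAUS suffix, 'fire' would also alternate; but it has [tʃ] in both [fɛlutʃo] and [fɛlutʃ].
So /dʒ/ is underlying, and a rule of word-final obstruent devoicing — voiced obstruents become voiceless word-finally — gives [tʃ].
From [ʃufedʒo] the stem 'seed' is /ʃufedʒ/; word-finally this yields [ʃufetʃ].

[ʃufetʃ]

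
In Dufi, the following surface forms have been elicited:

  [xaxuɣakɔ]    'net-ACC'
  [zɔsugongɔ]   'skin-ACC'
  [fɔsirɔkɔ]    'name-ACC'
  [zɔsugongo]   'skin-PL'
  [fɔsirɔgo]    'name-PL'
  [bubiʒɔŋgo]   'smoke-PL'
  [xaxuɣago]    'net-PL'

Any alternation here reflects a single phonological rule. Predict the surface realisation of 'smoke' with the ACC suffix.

[bubiʒɔŋgɔ]

The ACC suffix surfaces as [-gɔ] and [-kɔ], depending on the final segment of the stem.
By contrast the PL suffix keeps its initial [g] throughout — that segment must be underlying.
So the underlying form is /-kɔ/, and voiceless stops become voiced after a nasal.
After 'smoke', which ends in a nasal, the suffix surfaces as [-gɔ], giving [bubiʒɔŋgɔ].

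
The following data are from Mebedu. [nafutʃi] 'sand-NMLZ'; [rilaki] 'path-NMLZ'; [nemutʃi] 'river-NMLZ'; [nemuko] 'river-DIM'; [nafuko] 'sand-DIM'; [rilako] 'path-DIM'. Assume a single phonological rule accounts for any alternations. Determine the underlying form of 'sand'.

The root 'sand' surfaces as [nafutʃi] and [nafuko], with a stem-final [tʃ] ~ [k] alternation.
But 'path' keeps [k] in both environments ([rilaki], [rilako]), so there is no rule changing /k/ to [tʃ] before the NMLZ suffix.
The alternation reflects depalatalization: palato-alveolar /tʃ/ becomes [k] when no front vowel follows. /tʃ/ is underlying.
So 'sand' = /nafutʃ/.

/nafutʃ/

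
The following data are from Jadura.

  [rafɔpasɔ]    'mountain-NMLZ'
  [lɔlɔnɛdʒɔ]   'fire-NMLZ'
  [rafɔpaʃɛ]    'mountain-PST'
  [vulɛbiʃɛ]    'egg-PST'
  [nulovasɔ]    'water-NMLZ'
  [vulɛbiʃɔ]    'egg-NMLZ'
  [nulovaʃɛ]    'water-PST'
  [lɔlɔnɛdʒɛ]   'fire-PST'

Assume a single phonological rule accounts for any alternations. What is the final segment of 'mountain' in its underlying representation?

The stem for 'mountain' ends in [s] in [rafɔpasɔ] but [ʃ] in [rafɔpaʃɛ].
Compare 'egg', with invariant [ʃ] in [vulɛbiʃɔ] and [vulɛbiʃɛ]: an analysis with underlying /ʃ/ and a rule producing [s] before the NMLZ suffix would wrongly predict alternation here too.
Therefore /s/ is basic and [ʃ] is derived by palatalization before a front vowel (/s/ becomes palato-alveolar [ʃ] before a front vowel).

/s/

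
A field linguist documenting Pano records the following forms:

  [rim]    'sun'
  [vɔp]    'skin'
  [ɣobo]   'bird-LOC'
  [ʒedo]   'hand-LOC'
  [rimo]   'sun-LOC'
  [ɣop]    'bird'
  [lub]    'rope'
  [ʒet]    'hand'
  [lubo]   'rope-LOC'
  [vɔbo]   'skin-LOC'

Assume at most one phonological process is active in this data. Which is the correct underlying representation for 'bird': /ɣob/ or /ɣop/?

/ɣop/

In [ɣop] and [ɣobo] the final segment of 'bird' alternates: [p] ~ [b].
If /b/ were underlying and a rule turned it into [p] in isolation, 'rope' would also alternate; but it has [b] in both [lub] and [lubo].
The underlying segment must be /p/; voiceless stops become voiced between vowels, yielding [b] there.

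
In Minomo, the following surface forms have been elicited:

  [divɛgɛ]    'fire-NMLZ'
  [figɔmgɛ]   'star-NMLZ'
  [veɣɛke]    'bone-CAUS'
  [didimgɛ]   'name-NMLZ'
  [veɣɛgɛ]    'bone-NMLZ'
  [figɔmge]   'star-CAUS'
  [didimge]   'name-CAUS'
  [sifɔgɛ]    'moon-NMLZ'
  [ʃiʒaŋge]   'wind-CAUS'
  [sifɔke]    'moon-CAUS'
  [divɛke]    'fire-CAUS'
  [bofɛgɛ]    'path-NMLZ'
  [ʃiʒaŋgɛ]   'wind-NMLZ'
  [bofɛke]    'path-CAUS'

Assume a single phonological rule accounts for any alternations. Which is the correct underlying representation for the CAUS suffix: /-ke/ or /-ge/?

/-ke/

The CAUS morpheme has two allomorphs, [-ge] and [-ke].
The NMLZ suffix, which begins with [g], is invariant after every stem; so [g] is not altered by any rule here.
The CAUS suffix is therefore /-ke/ underlyingly, with post-nasal voicing: voiceless stops become voiced after a nasal.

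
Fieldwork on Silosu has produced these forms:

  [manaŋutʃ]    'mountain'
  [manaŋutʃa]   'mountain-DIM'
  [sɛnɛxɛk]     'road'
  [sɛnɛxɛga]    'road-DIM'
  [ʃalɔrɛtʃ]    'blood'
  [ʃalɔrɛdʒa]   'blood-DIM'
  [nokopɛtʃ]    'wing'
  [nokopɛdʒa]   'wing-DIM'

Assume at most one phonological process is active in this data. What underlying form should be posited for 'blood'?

/ʃalɔrɛdʒ/

The stem for 'blood' ends in [tʃ] in [ʃalɔrɛtʃ] but [dʒ] in [ʃalɔrɛdʒa].
The stem 'mountain' ([manaŋutʃ], [manaŋutʃa]) shows [tʃ] unchanged in both environments, so [tʃ] cannot be basic with [dʒ] derived before the DIM suffix.
Therefore /dʒ/ is basic and [tʃ] is derived by word-final obstruent devoicing (voiced obstruents become voiceless word-finally).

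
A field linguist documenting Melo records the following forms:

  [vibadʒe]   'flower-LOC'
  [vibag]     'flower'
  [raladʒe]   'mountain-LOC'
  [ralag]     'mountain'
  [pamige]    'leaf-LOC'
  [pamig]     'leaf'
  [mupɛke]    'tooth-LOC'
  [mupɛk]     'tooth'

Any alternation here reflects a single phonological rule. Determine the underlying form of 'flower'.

In [vibadʒe] and [vibag] the final segment of 'flower' alternates: [dʒ] ~ [g].
If /g/ were underlying and a rule turned it into [dʒ] before the LOC suffix, 'leaf' would also alternate; but it has [g] in both [pamige] and [pamig].
The underlying segment must be /dʒ/; palato-alveolar /dʒ/ becomes [g] when no front vowel follows, yielding [g] there.
Hence 'flower' is /vibadʒ/ underlyingly.

/vibadʒ/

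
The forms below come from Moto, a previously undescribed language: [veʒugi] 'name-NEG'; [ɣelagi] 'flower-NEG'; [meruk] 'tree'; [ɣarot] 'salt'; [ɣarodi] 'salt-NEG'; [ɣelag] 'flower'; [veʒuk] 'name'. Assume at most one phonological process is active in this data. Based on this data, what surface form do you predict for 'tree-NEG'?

The stem for 'name' ends in [g] in [veʒugi] but [k] in [veʒuk].
The stem 'flower' ([ɣelagi], [ɣelag]) shows [g] unchanged in both environments, so [g] cannot be basic with [k] derived in isolation.
The alternation reflects intervocalic voicing: voiceless stops become voiced between vowels. /k/ is underlying.
From [meruk] the stem 'tree' is /meruk/; between vowels this yields [merugi].

[merugi]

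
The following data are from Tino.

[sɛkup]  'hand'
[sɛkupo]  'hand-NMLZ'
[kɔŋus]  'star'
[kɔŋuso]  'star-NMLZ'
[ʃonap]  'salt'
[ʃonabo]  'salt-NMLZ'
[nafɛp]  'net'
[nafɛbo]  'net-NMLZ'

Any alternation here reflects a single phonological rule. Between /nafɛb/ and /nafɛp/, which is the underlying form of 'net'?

/nafɛb/

The stem for 'net' ends in [p] in [nafɛp] but [b] in [nafɛbo].
Compare 'hand', with invariant [p] in [sɛkup] and [sɛkupo]: an analysis with underlying /p/ and a rule producing [b] before the NMLZ suffix would wrongly predict alternation here too.
So /b/ is underlying, and a rule of word-final obstruent devoicing — voiced obstruents become voiceless word-finally — gives [p].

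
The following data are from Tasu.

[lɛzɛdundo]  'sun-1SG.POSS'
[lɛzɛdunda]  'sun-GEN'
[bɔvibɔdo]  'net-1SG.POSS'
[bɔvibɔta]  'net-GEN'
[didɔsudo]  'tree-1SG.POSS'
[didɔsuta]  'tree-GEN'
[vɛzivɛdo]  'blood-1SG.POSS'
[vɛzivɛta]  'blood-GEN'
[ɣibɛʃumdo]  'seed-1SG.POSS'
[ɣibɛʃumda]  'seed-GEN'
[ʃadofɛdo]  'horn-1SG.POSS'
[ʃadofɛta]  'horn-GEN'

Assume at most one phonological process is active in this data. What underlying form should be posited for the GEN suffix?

The GEN morpheme has two allomorphs, [-da] and [-ta].
The 1SG.POSS suffix, which begins with [d], is invariant after every stem; so [d] is not altered by any rule here.
So the underlying form is /-ta/, and voiceless stops become voiced after a nasal.

/-ta/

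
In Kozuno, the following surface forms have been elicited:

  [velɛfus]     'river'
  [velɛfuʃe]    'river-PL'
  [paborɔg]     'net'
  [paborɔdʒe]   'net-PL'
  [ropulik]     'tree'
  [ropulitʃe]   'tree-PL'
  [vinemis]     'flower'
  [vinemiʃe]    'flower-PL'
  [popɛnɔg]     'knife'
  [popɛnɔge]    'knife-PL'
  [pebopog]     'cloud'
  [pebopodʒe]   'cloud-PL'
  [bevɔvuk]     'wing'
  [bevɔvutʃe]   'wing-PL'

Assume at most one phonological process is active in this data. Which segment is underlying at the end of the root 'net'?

In [paborɔg] and [paborɔdʒe] the final segment of 'net' alternates: [g] ~ [dʒ].
If /g/ were underlying and a rule turned it into [dʒ] before the PL suffix, 'knife' would also alternate; but it has [g] in both [popɛnɔg] and [popɛnɔge].
So /dʒ/ is underlying, and a rule of depalatalization — palato-alveolar /tʃ/, /dʒ/ and /ʃ/ become [k], [g] and [s] when no front vowel follows — gives [g].

/dʒ/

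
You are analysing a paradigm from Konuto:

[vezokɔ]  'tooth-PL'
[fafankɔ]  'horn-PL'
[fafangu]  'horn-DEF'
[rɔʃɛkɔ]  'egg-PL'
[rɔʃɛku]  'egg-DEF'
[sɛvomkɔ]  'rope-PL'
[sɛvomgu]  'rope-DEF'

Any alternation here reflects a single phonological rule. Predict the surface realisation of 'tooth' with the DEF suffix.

The DEF morpheme has two allomorphs, [-gu] and [-ku].
By contrast the PL suffix keeps its initial [k] throughout — that segment must be underlying.
The DEF suffix is therefore /-gu/ underlyingly, with post-vocalic devoicing: voiced stops become voiceless after a vowel.
After 'tooth', which ends in a vowel, the suffix surfaces as [-ku], giving [vezoku].

[vezoku]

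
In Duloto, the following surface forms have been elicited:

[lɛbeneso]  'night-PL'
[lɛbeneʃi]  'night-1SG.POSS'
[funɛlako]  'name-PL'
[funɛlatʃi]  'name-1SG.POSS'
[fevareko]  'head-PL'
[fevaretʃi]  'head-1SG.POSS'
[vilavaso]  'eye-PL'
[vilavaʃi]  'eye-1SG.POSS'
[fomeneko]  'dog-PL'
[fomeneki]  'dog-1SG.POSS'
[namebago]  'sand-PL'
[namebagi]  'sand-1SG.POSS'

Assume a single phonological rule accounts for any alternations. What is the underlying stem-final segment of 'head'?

/tʃ/

The root 'head' surfaces as [fevareko] and [fevaretʃi], with a stem-final [k] ~ [tʃ] alternation.
If /k/ were underlying and a rule turned it into [tʃ] before the 1SG.POSS suffix, 'dog' would also alternate; but it has [k] in both [fomeneko] and [fomeneki].
So /tʃ/ is underlying, and a rule of depalatalization — palato-alveolar /tʃ/ and /ʃ/ become [k] and [s] when no front vowel follows — gives [k].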